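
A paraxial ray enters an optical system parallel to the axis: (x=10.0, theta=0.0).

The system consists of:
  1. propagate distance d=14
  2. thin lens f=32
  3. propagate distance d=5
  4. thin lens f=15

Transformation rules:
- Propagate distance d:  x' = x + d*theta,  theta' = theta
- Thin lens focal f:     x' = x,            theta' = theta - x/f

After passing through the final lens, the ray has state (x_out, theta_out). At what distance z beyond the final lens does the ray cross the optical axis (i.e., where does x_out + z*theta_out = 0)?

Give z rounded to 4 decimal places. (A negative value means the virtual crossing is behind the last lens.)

Answer: 9.6429

Derivation:
Initial: x=10.0000 theta=0.0000
After 1 (propagate distance d=14): x=10.0000 theta=0.0000
After 2 (thin lens f=32): x=10.0000 theta=-0.3125
After 3 (propagate distance d=5): x=8.4375 theta=-0.3125
After 4 (thin lens f=15): x=8.4375 theta=-0.8750
z_focus = -x_out/theta_out = -(8.4375)/(-0.8750) = 135/14 ≈ 9.6429
Rounded to 4 decimal places: z = 9.6429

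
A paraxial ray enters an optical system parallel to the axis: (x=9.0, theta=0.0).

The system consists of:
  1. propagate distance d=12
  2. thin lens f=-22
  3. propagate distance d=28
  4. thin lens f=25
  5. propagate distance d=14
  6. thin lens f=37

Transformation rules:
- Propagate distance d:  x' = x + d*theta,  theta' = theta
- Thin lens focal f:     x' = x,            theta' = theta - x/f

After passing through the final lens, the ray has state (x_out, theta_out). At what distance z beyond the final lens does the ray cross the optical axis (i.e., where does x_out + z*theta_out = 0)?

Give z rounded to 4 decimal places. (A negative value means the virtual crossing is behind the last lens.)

Initial: x=9.0000 theta=0.0000
After 1 (propagate distance d=12): x=9.0000 theta=0.0000
After 2 (thin lens f=-22): x=9.0000 theta=9/22 (≈0.4091)
After 3 (propagate distance d=28): x=225/11 (≈20.4545) theta=9/22 (≈0.4091)
After 4 (thin lens f=25): x=225/11 (≈20.4545) theta=-9/22 (≈-0.4091)
After 5 (propagate distance d=14): x=162/11 (≈14.7273) theta=-9/22 (≈-0.4091)
After 6 (thin lens f=37): x=162/11 (≈14.7273) theta=-657/814 (≈-0.8071)
z_focus = -x_out/theta_out = -(162/11)/(-657/814) = 1332/73 ≈ 18.2466
Rounded to 4 decimal places: z = 18.2466

Answer: 18.2466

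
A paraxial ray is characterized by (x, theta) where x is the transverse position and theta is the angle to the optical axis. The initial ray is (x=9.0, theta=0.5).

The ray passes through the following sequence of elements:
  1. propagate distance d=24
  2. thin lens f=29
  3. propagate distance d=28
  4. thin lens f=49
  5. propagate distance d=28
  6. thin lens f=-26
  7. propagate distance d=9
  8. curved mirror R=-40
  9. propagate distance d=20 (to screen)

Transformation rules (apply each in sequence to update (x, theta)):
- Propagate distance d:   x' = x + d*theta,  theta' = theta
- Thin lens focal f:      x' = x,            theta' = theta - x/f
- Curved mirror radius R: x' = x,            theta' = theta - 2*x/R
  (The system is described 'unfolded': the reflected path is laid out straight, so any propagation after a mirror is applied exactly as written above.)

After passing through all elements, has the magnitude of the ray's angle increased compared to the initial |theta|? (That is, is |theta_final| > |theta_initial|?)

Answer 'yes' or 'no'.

Initial: x=9.0000 theta=0.5000
After 1 (propagate distance d=24): x=21.0000 theta=0.5000
After 2 (thin lens f=29): x=21.0000 theta=-13/58 (≈-0.2241)
After 3 (propagate distance d=28): x=427/29 (≈14.7241) theta=-13/58 (≈-0.2241)
After 4 (thin lens f=49): x=427/29 (≈14.7241) theta=-213/406 (≈-0.5246)
After 5 (propagate distance d=28): x=1/29 (≈0.0345) theta=-213/406 (≈-0.5246)
After 6 (thin lens f=-26): x=1/29 (≈0.0345) theta=-1381/2639 (≈-0.5233)
After 7 (propagate distance d=9): x=-12338/2639 (≈-4.6753) theta=-1381/2639 (≈-0.5233)
After 8 (curved mirror R=-40): x=-12338/2639 (≈-4.6753) theta=-19979/26390 (≈-0.7571)
After 9 (propagate distance d=20 (to screen)): x=-52296/2639 (≈-19.8166) theta=-19979/26390 (≈-0.7571)
|theta_initial|=0.5000 |theta_final|=19979/26390 (≈0.7571) -> increased

Answer: yes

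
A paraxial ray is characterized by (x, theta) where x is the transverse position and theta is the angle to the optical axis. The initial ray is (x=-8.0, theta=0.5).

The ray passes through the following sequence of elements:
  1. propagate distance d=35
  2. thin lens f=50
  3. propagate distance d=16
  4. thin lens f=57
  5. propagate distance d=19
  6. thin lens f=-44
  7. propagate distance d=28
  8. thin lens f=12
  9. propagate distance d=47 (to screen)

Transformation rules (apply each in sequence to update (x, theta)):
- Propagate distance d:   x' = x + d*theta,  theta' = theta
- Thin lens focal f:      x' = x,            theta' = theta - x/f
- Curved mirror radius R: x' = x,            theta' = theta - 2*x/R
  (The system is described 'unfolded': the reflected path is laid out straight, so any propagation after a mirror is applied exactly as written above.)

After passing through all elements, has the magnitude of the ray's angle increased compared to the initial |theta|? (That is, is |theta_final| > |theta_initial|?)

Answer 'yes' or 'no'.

Initial: x=-8.0000 theta=0.5000
After 1 (propagate distance d=35): x=9.5000 theta=0.5000
After 2 (thin lens f=50): x=9.5000 theta=0.3100
After 3 (propagate distance d=16): x=14.4600 theta=0.3100
After 4 (thin lens f=57): x=14.4600 theta=107/1900 (≈0.0563)
After 5 (propagate distance d=19): x=15.5300 theta=107/1900 (≈0.0563)
After 6 (thin lens f=-44): x=15.5300 theta=6843/16720 (≈0.4093)
After 7 (propagate distance d=28): x=282041/10450 (≈26.9896) theta=6843/16720 (≈0.4093)
After 8 (thin lens f=12): x=282041/10450 (≈26.9896) theta=-461437/250800 (≈-1.8399)
After 9 (propagate distance d=47 (to screen)): x=-2983711/50160 (≈-59.4839) theta=-461437/250800 (≈-1.8399)
|theta_initial|=0.5000 |theta_final|=461437/250800 (≈1.8399) -> increased

Answer: yes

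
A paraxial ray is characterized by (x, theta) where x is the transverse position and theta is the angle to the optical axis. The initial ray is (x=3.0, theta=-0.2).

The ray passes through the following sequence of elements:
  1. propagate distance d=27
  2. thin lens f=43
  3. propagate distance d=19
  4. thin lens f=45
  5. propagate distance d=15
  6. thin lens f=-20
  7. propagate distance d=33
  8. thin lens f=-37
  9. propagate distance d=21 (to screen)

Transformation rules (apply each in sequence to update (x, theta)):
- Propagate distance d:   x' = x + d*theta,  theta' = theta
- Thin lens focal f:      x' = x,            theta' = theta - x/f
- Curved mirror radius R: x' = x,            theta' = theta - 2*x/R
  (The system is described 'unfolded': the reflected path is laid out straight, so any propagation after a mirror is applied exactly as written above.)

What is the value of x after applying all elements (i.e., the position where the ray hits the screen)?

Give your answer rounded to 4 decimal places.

Answer: -31.2662

Derivation:
Initial: x=3.0000 theta=-0.2000
After 1 (propagate distance d=27): x=-2.4000 theta=-0.2000
After 2 (thin lens f=43): x=-2.4000 theta=-31/215 (≈-0.1442)
After 3 (propagate distance d=19): x=-221/43 (≈-5.1395) theta=-31/215 (≈-0.1442)
After 4 (thin lens f=45): x=-221/43 (≈-5.1395) theta=-58/1935 (≈-0.0300)
After 5 (propagate distance d=15): x=-721/129 (≈-5.5891) theta=-58/1935 (≈-0.0300)
After 6 (thin lens f=-20): x=-721/129 (≈-5.5891) theta=-479/1548 (≈-0.3094)
After 7 (propagate distance d=33): x=-8153/516 (≈-15.8004) theta=-479/1548 (≈-0.3094)
After 8 (thin lens f=-37): x=-8153/516 (≈-15.8004) theta=-21091/28638 (≈-0.7365)
After 9 (propagate distance d=21 (to screen)): x=-596935/19092 (≈-31.2662) theta=-21091/28638 (≈-0.7365)
Rounded to 4 decimal places: x = -31.2662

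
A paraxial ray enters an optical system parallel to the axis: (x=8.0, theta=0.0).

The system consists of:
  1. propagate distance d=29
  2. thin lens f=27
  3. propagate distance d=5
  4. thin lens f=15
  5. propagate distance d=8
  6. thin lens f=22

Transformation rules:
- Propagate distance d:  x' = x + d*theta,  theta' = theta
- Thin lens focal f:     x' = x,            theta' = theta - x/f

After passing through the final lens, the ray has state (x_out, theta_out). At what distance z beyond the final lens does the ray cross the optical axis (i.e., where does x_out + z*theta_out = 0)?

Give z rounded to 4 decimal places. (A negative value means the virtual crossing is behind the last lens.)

Initial: x=8.0000 theta=0.0000
After 1 (propagate distance d=29): x=8.0000 theta=0.0000
After 2 (thin lens f=27): x=8.0000 theta=-8/27 (≈-0.2963)
After 3 (propagate distance d=5): x=176/27 (≈6.5185) theta=-8/27 (≈-0.2963)
After 4 (thin lens f=15): x=176/27 (≈6.5185) theta=-296/405 (≈-0.7309)
After 5 (propagate distance d=8): x=272/405 (≈0.6716) theta=-296/405 (≈-0.7309)
After 6 (thin lens f=22): x=272/405 (≈0.6716) theta=-3392/4455 (≈-0.7614)
z_focus = -x_out/theta_out = -(272/405)/(-3392/4455) = 187/212 ≈ 0.8821
Rounded to 4 decimal places: z = 0.8821

Answer: 0.8821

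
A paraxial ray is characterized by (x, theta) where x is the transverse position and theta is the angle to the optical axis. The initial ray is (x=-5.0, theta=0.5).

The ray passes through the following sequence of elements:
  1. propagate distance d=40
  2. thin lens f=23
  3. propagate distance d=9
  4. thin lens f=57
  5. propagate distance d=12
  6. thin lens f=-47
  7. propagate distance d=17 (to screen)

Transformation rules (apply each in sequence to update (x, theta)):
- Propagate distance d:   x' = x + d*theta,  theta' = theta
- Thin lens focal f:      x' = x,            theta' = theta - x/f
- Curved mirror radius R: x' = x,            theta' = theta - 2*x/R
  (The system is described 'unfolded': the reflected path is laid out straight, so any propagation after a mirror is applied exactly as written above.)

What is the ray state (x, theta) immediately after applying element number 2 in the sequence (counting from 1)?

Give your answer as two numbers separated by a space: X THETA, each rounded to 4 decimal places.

Answer: 15.0000 -0.1522

Derivation:
Initial: x=-5.0000 theta=0.5000
After 1 (propagate distance d=40): x=15.0000 theta=0.5000
After 2 (thin lens f=23): x=15.0000 theta=-7/46 (≈-0.1522)
Rounded to 4 decimal places: x = 15.0000, theta = -0.1522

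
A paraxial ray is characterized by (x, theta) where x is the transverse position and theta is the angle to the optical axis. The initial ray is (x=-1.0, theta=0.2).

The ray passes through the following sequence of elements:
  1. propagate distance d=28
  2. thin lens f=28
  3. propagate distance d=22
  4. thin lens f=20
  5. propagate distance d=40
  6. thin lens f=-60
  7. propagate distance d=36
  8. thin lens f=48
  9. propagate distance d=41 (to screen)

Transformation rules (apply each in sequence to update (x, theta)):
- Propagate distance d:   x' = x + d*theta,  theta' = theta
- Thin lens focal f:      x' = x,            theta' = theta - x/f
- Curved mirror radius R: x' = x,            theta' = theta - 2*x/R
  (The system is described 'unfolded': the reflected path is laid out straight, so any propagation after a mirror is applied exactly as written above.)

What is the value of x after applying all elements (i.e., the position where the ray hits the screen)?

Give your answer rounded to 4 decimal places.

Initial: x=-1.0000 theta=0.2000
After 1 (propagate distance d=28): x=4.6000 theta=0.2000
After 2 (thin lens f=28): x=4.6000 theta=1/28 (≈0.0357)
After 3 (propagate distance d=22): x=377/70 (≈5.3857) theta=1/28 (≈0.0357)
After 4 (thin lens f=20): x=377/70 (≈5.3857) theta=-327/1400 (≈-0.2336)
After 5 (propagate distance d=40): x=-277/70 (≈-3.9571) theta=-327/1400 (≈-0.2336)
After 6 (thin lens f=-60): x=-277/70 (≈-3.9571) theta=-629/2100 (≈-0.2995)
After 7 (propagate distance d=36): x=-14.7400 theta=-629/2100 (≈-0.2995)
After 8 (thin lens f=48): x=-14.7400 theta=127/16800 (≈0.0076)
After 9 (propagate distance d=41 (to screen)): x=-9697/672 (≈-14.4301) theta=127/16800 (≈0.0076)
Rounded to 4 decimal places: x = -14.4301

Answer: -14.4301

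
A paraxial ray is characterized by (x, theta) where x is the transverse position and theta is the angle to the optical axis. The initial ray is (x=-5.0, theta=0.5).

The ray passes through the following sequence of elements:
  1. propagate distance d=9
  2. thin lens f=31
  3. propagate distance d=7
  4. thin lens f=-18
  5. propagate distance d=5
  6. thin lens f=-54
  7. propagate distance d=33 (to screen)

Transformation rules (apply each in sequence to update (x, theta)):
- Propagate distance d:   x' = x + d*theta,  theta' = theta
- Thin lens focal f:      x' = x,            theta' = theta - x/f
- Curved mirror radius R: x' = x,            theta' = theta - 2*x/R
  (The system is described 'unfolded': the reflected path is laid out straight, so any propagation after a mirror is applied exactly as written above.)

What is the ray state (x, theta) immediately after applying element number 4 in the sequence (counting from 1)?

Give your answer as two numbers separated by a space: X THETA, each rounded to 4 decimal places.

Initial: x=-5.0000 theta=0.5000
After 1 (propagate distance d=9): x=-0.5000 theta=0.5000
After 2 (thin lens f=31): x=-0.5000 theta=16/31 (≈0.5161)
After 3 (propagate distance d=7): x=193/62 (≈3.1129) theta=16/31 (≈0.5161)
After 4 (thin lens f=-18): x=193/62 (≈3.1129) theta=769/1116 (≈0.6891)
Rounded to 4 decimal places: x = 3.1129, theta = 0.6891

Answer: 3.1129 0.6891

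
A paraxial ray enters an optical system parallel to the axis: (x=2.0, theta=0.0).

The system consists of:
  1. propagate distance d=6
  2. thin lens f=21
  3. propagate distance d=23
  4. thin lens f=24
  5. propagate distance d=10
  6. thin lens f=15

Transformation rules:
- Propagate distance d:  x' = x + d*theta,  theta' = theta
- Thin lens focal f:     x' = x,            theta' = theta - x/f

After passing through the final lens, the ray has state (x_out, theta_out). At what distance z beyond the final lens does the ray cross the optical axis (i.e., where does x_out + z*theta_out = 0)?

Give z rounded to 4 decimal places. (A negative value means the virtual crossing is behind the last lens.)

Initial: x=2.0000 theta=0.0000
After 1 (propagate distance d=6): x=2.0000 theta=0.0000
After 2 (thin lens f=21): x=2.0000 theta=-2/21 (≈-0.0952)
After 3 (propagate distance d=23): x=-4/21 (≈-0.1905) theta=-2/21 (≈-0.0952)
After 4 (thin lens f=24): x=-4/21 (≈-0.1905) theta=-11/126 (≈-0.0873)
After 5 (propagate distance d=10): x=-67/63 (≈-1.0635) theta=-11/126 (≈-0.0873)
After 6 (thin lens f=15): x=-67/63 (≈-1.0635) theta=-31/1890 (≈-0.0164)
z_focus = -x_out/theta_out = -(-67/63)/(-31/1890) = -2010/31 ≈ -64.8387
Rounded to 4 decimal places: z = -64.8387

Answer: -64.8387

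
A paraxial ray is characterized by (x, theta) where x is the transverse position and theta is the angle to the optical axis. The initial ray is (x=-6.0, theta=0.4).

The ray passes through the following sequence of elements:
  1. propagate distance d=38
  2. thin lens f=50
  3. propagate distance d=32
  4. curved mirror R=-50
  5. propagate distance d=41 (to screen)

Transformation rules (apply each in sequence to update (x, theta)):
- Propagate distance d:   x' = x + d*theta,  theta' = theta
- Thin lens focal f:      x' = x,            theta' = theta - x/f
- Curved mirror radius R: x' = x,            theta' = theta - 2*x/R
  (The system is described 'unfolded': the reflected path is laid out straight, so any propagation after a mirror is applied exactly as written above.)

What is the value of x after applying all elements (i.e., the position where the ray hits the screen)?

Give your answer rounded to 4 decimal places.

Answer: 51.3917

Derivation:
Initial: x=-6.0000 theta=0.4000
After 1 (propagate distance d=38): x=9.2000 theta=0.4000
After 2 (thin lens f=50): x=9.2000 theta=0.2160
After 3 (propagate distance d=32): x=16.1120 theta=0.2160
After 4 (curved mirror R=-50): x=16.1120 theta=2689/3125 (≈0.8605)
After 5 (propagate distance d=41 (to screen)): x=160599/3125 (≈51.3917) theta=2689/3125 (≈0.8605)
Rounded to 4 decimal places: x = 51.3917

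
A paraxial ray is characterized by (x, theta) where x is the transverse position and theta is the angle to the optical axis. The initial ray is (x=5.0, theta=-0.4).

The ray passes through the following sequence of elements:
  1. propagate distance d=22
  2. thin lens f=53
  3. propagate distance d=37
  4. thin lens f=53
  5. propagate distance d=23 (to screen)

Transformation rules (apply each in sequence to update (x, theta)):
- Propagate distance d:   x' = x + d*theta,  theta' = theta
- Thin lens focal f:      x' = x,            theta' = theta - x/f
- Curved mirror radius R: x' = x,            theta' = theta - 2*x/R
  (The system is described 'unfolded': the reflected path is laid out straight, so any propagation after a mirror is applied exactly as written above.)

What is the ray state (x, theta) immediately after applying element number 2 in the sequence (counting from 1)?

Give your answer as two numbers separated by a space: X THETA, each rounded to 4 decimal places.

Answer: -3.8000 -0.3283

Derivation:
Initial: x=5.0000 theta=-0.4000
After 1 (propagate distance d=22): x=-3.8000 theta=-0.4000
After 2 (thin lens f=53): x=-3.8000 theta=-87/265 (≈-0.3283)
Rounded to 4 decimal places: x = -3.8000, theta = -0.3283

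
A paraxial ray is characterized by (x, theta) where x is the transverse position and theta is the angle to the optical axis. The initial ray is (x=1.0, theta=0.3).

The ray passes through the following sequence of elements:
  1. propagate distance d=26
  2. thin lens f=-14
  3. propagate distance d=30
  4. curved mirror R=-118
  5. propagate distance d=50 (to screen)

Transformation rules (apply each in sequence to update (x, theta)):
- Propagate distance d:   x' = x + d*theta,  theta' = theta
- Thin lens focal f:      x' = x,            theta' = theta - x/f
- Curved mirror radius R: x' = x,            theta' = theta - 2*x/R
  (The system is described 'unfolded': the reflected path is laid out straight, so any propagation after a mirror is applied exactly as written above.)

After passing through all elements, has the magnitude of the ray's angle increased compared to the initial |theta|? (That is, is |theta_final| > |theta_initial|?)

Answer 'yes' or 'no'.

Initial: x=1.0000 theta=0.3000
After 1 (propagate distance d=26): x=8.8000 theta=0.3000
After 2 (thin lens f=-14): x=8.8000 theta=13/14 (≈0.9286)
After 3 (propagate distance d=30): x=1283/35 (≈36.6571) theta=13/14 (≈0.9286)
After 4 (curved mirror R=-118): x=1283/35 (≈36.6571) theta=6401/4130 (≈1.5499)
After 5 (propagate distance d=50 (to screen)): x=235722/2065 (≈114.1511) theta=6401/4130 (≈1.5499)
|theta_initial|=0.3000 |theta_final|=6401/4130 (≈1.5499) -> increased

Answer: yes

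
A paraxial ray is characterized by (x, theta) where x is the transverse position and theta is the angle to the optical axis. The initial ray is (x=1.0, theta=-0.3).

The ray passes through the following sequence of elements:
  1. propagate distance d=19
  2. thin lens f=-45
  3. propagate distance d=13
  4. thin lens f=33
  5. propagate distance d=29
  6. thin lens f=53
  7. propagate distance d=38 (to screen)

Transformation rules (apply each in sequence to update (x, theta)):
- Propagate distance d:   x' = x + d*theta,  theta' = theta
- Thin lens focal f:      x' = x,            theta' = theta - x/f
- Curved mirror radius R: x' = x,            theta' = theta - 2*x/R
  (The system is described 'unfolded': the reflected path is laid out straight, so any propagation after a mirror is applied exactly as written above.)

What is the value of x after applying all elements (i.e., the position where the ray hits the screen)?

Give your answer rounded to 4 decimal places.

Initial: x=1.0000 theta=-0.3000
After 1 (propagate distance d=19): x=-4.7000 theta=-0.3000
After 2 (thin lens f=-45): x=-4.7000 theta=-91/225 (≈-0.4044)
After 3 (propagate distance d=13): x=-4481/450 (≈-9.9578) theta=-91/225 (≈-0.4044)
After 4 (thin lens f=33): x=-4481/450 (≈-9.9578) theta=-61/594 (≈-0.1027)
After 5 (propagate distance d=29): x=-96049/7425 (≈-12.9359) theta=-61/594 (≈-0.1027)
After 6 (thin lens f=53): x=-96049/7425 (≈-12.9359) theta=37091/262350 (≈0.1414)
After 7 (propagate distance d=38 (to screen)): x=-595282/78705 (≈-7.5635) theta=37091/262350 (≈0.1414)
Rounded to 4 decimal places: x = -7.5635

Answer: -7.5635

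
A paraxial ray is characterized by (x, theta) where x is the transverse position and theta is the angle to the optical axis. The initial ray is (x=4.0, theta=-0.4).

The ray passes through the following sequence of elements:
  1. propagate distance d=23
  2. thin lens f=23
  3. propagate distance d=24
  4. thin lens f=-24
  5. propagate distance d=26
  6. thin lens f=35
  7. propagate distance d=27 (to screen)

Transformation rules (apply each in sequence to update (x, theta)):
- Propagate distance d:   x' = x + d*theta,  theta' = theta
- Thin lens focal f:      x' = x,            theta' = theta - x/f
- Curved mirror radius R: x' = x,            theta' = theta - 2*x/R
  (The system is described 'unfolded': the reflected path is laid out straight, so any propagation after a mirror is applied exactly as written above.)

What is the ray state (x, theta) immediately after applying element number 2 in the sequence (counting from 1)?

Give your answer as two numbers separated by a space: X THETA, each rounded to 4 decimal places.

Answer: -5.2000 -0.1739

Derivation:
Initial: x=4.0000 theta=-0.4000
After 1 (propagate distance d=23): x=-5.2000 theta=-0.4000
After 2 (thin lens f=23): x=-5.2000 theta=-4/23 (≈-0.1739)
Rounded to 4 decimal places: x = -5.2000, theta = -0.1739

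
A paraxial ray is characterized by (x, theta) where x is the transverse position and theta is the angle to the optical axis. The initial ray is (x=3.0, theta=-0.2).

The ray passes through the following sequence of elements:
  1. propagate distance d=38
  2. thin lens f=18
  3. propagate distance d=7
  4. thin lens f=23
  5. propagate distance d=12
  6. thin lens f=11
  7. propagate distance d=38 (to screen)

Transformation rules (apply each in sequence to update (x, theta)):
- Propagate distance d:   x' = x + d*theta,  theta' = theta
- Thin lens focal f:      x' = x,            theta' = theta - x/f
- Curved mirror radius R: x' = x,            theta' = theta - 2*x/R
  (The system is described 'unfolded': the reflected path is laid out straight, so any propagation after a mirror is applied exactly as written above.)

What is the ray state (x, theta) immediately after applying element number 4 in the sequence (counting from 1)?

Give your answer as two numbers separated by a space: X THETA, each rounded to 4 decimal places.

Answer: -4.2111 0.2386

Derivation:
Initial: x=3.0000 theta=-0.2000
After 1 (propagate distance d=38): x=-4.6000 theta=-0.2000
After 2 (thin lens f=18): x=-4.6000 theta=1/18 (≈0.0556)
After 3 (propagate distance d=7): x=-379/90 (≈-4.2111) theta=1/18 (≈0.0556)
After 4 (thin lens f=23): x=-379/90 (≈-4.2111) theta=247/1035 (≈0.2386)
Rounded to 4 decimal places: x = -4.2111, theta = 0.2386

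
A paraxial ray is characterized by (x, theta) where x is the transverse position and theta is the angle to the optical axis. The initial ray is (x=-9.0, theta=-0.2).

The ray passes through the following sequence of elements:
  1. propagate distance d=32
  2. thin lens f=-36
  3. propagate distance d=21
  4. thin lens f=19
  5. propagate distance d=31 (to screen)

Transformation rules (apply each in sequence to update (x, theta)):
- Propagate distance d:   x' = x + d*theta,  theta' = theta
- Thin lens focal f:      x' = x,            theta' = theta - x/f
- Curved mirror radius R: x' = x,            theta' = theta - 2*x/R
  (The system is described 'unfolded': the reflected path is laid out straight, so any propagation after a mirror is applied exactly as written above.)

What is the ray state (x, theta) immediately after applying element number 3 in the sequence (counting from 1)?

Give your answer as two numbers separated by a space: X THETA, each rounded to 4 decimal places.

Initial: x=-9.0000 theta=-0.2000
After 1 (propagate distance d=32): x=-15.4000 theta=-0.2000
After 2 (thin lens f=-36): x=-15.4000 theta=-113/180 (≈-0.6278)
After 3 (propagate distance d=21): x=-343/12 (≈-28.5833) theta=-113/180 (≈-0.6278)
Rounded to 4 decimal places: x = -28.5833, theta = -0.6278

Answer: -28.5833 -0.6278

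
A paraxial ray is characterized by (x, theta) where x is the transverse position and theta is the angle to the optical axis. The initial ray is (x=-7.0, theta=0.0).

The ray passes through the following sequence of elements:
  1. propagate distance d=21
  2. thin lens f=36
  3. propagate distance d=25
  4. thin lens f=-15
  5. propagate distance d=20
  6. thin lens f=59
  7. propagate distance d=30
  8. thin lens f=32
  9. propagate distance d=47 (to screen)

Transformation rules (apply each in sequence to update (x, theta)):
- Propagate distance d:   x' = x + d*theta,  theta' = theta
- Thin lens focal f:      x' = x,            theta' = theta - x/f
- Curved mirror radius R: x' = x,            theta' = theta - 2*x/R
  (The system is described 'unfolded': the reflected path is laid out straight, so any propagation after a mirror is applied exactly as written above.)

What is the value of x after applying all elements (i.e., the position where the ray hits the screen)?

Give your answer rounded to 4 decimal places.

Answer: 2.8395

Derivation:
Initial: x=-7.0000 theta=0.0000
After 1 (propagate distance d=21): x=-7.0000 theta=0.0000
After 2 (thin lens f=36): x=-7.0000 theta=7/36 (≈0.1944)
After 3 (propagate distance d=25): x=-77/36 (≈-2.1389) theta=7/36 (≈0.1944)
After 4 (thin lens f=-15): x=-77/36 (≈-2.1389) theta=7/135 (≈0.0519)
After 5 (propagate distance d=20): x=-119/108 (≈-1.1019) theta=7/135 (≈0.0519)
After 6 (thin lens f=59): x=-119/108 (≈-1.1019) theta=749/10620 (≈0.0705)
After 7 (propagate distance d=30): x=6461/6372 (≈1.0140) theta=749/10620 (≈0.0705)
After 8 (thin lens f=32): x=6461/6372 (≈1.0140) theta=39599/1019520 (≈0.0388)
After 9 (propagate distance d=47 (to screen)): x=107219/37760 (≈2.8395) theta=39599/1019520 (≈0.0388)
Rounded to 4 decimal places: x = 2.8395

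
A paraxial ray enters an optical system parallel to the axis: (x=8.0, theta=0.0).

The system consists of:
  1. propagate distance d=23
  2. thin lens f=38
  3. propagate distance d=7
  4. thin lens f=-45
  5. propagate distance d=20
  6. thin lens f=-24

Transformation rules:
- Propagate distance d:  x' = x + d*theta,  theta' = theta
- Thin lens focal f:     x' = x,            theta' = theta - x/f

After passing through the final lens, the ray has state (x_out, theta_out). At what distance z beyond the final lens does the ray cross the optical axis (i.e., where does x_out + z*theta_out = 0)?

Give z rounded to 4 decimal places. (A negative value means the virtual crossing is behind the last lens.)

Answer: -34.3517

Derivation:
Initial: x=8.0000 theta=0.0000
After 1 (propagate distance d=23): x=8.0000 theta=0.0000
After 2 (thin lens f=38): x=8.0000 theta=-4/19 (≈-0.2105)
After 3 (propagate distance d=7): x=124/19 (≈6.5263) theta=-4/19 (≈-0.2105)
After 4 (thin lens f=-45): x=124/19 (≈6.5263) theta=-56/855 (≈-0.0655)
After 5 (propagate distance d=20): x=892/171 (≈5.2164) theta=-56/855 (≈-0.0655)
After 6 (thin lens f=-24): x=892/171 (≈5.2164) theta=41/270 (≈0.1519)
z_focus = -x_out/theta_out = -(892/171)/(41/270) = -26760/779 ≈ -34.3517
Rounded to 4 decimal places: z = -34.3517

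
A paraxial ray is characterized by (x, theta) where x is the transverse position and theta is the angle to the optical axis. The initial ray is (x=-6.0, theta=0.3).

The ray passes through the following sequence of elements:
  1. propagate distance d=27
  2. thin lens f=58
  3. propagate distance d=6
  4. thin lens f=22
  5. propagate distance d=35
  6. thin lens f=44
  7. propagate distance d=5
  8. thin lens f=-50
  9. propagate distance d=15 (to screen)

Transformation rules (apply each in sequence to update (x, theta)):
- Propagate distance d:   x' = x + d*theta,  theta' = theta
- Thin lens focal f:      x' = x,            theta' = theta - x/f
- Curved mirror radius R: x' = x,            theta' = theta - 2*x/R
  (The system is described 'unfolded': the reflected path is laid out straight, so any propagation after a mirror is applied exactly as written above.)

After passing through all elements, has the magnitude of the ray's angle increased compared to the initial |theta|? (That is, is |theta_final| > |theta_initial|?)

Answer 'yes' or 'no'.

Answer: no

Derivation:
Initial: x=-6.0000 theta=0.3000
After 1 (propagate distance d=27): x=2.1000 theta=0.3000
After 2 (thin lens f=58): x=2.1000 theta=153/580 (≈0.2638)
After 3 (propagate distance d=6): x=534/145 (≈3.6828) theta=153/580 (≈0.2638)
After 4 (thin lens f=22): x=534/145 (≈3.6828) theta=123/1276 (≈0.0964)
After 5 (propagate distance d=35): x=45021/6380 (≈7.0566) theta=123/1276 (≈0.0964)
After 6 (thin lens f=44): x=45021/6380 (≈7.0566) theta=-17961/280720 (≈-0.0640)
After 7 (propagate distance d=5): x=65211/9680 (≈6.7367) theta=-17961/280720 (≈-0.0640)
After 8 (thin lens f=-50): x=65211/9680 (≈6.7367) theta=90279/1276000 (≈0.0708)
After 9 (propagate distance d=15 (to screen)): x=21890397/2807200 (≈7.7979) theta=90279/1276000 (≈0.0708)
|theta_initial|=0.3000 |theta_final|=90279/1276000 (≈0.0708) -> not increased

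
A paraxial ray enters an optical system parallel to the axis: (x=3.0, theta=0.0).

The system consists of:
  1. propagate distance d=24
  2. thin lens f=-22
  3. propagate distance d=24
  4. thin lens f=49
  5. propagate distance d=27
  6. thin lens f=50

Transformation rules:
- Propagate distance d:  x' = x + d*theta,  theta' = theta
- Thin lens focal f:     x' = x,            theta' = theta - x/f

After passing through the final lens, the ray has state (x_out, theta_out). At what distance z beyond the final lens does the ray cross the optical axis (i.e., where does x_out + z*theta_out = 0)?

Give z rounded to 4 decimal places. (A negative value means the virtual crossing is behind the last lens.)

Initial: x=3.0000 theta=0.0000
After 1 (propagate distance d=24): x=3.0000 theta=0.0000
After 2 (thin lens f=-22): x=3.0000 theta=3/22 (≈0.1364)
After 3 (propagate distance d=24): x=69/11 (≈6.2727) theta=3/22 (≈0.1364)
After 4 (thin lens f=49): x=69/11 (≈6.2727) theta=9/1078 (≈0.0083)
After 5 (propagate distance d=27): x=7005/1078 (≈6.4981) theta=9/1078 (≈0.0083)
After 6 (thin lens f=50): x=7005/1078 (≈6.4981) theta=-1311/10780 (≈-0.1216)
z_focus = -x_out/theta_out = -(7005/1078)/(-1311/10780) = 23350/437 ≈ 53.4325
Rounded to 4 decimal places: z = 53.4325

Answer: 53.4325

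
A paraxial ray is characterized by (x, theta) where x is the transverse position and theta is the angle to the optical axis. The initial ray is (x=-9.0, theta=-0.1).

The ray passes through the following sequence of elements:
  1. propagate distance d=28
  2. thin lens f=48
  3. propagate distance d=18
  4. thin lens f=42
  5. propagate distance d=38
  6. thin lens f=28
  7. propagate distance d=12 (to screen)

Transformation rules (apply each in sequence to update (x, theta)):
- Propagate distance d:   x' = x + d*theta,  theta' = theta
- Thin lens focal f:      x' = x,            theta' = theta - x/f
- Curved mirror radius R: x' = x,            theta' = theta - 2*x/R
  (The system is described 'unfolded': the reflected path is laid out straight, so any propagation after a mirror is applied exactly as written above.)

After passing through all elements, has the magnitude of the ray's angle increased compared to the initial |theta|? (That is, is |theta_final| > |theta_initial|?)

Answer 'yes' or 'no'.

Initial: x=-9.0000 theta=-0.1000
After 1 (propagate distance d=28): x=-11.8000 theta=-0.1000
After 2 (thin lens f=48): x=-11.8000 theta=7/48 (≈0.1458)
After 3 (propagate distance d=18): x=-9.1750 theta=7/48 (≈0.1458)
After 4 (thin lens f=42): x=-9.1750 theta=51/140 (≈0.3643)
After 5 (propagate distance d=38): x=1307/280 (≈4.6679) theta=51/140 (≈0.3643)
After 6 (thin lens f=28): x=1307/280 (≈4.6679) theta=1549/7840 (≈0.1976)
After 7 (propagate distance d=12 (to screen)): x=3449/490 (≈7.0388) theta=1549/7840 (≈0.1976)
|theta_initial|=0.1000 |theta_final|=1549/7840 (≈0.1976) -> increased

Answer: yes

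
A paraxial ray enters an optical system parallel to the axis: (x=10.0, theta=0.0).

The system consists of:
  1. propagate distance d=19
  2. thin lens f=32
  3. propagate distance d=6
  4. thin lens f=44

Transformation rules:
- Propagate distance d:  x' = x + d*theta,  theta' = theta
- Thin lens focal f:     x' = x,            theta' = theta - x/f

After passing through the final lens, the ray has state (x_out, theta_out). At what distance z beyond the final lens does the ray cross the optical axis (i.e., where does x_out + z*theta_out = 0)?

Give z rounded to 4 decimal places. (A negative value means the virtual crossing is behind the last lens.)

Answer: 16.3429

Derivation:
Initial: x=10.0000 theta=0.0000
After 1 (propagate distance d=19): x=10.0000 theta=0.0000
After 2 (thin lens f=32): x=10.0000 theta=-0.3125
After 3 (propagate distance d=6): x=8.1250 theta=-0.3125
After 4 (thin lens f=44): x=8.1250 theta=-175/352 (≈-0.4972)
z_focus = -x_out/theta_out = -(8.1250)/(-175/352) = 572/35 ≈ 16.3429
Rounded to 4 decimal places: z = 16.3429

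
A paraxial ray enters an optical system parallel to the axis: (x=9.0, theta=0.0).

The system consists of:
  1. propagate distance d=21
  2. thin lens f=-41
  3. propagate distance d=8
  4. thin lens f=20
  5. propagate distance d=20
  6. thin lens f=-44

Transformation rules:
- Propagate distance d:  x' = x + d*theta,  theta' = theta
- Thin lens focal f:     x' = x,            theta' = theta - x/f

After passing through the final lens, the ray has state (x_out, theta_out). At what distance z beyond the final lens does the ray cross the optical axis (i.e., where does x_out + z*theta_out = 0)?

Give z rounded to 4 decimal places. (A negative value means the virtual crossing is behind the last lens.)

Initial: x=9.0000 theta=0.0000
After 1 (propagate distance d=21): x=9.0000 theta=0.0000
After 2 (thin lens f=-41): x=9.0000 theta=9/41 (≈0.2195)
After 3 (propagate distance d=8): x=441/41 (≈10.7561) theta=9/41 (≈0.2195)
After 4 (thin lens f=20): x=441/41 (≈10.7561) theta=-261/820 (≈-0.3183)
After 5 (propagate distance d=20): x=180/41 (≈4.3902) theta=-261/820 (≈-0.3183)
After 6 (thin lens f=-44): x=180/41 (≈4.3902) theta=-1971/9020 (≈-0.2185)
z_focus = -x_out/theta_out = -(180/41)/(-1971/9020) = 4400/219 ≈ 20.0913
Rounded to 4 decimal places: z = 20.0913

Answer: 20.0913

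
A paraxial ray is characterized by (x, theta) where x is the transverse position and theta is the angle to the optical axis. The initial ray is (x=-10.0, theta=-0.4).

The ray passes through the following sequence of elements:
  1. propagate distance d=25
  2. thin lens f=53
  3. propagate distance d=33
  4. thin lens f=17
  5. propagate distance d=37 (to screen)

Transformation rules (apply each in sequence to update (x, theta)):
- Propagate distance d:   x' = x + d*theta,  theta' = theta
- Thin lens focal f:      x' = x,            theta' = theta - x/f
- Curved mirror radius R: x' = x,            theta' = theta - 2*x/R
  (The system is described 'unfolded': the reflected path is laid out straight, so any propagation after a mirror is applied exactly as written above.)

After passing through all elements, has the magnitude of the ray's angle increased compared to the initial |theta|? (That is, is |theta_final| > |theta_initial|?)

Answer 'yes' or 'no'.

Initial: x=-10.0000 theta=-0.4000
After 1 (propagate distance d=25): x=-20.0000 theta=-0.4000
After 2 (thin lens f=53): x=-20.0000 theta=-6/265 (≈-0.0226)
After 3 (propagate distance d=33): x=-5498/265 (≈-20.7472) theta=-6/265 (≈-0.0226)
After 4 (thin lens f=17): x=-5498/265 (≈-20.7472) theta=5396/4505 (≈1.1978)
After 5 (propagate distance d=37 (to screen)): x=106186/4505 (≈23.5707) theta=5396/4505 (≈1.1978)
|theta_initial|=0.4000 |theta_final|=5396/4505 (≈1.1978) -> increased

Answer: yes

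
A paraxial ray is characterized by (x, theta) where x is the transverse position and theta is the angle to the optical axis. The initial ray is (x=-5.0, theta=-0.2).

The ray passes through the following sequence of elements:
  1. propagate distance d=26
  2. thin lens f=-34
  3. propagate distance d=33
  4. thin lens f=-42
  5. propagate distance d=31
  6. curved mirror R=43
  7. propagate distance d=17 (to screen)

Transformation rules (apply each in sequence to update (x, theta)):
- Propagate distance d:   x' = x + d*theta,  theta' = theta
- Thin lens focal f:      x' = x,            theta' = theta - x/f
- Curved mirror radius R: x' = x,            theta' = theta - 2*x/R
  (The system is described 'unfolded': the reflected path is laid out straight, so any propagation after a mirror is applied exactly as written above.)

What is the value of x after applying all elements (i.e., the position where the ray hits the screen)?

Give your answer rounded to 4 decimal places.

Initial: x=-5.0000 theta=-0.2000
After 1 (propagate distance d=26): x=-10.2000 theta=-0.2000
After 2 (thin lens f=-34): x=-10.2000 theta=-0.5000
After 3 (propagate distance d=33): x=-26.7000 theta=-0.5000
After 4 (thin lens f=-42): x=-26.7000 theta=-159/140 (≈-1.1357)
After 5 (propagate distance d=31): x=-8667/140 (≈-61.9071) theta=-159/140 (≈-1.1357)
After 6 (curved mirror R=43): x=-8667/140 (≈-61.9071) theta=10497/6020 (≈1.7437)
After 7 (propagate distance d=17 (to screen)): x=-48558/1505 (≈-32.2645) theta=10497/6020 (≈1.7437)
Rounded to 4 decimal places: x = -32.2645

Answer: -32.2645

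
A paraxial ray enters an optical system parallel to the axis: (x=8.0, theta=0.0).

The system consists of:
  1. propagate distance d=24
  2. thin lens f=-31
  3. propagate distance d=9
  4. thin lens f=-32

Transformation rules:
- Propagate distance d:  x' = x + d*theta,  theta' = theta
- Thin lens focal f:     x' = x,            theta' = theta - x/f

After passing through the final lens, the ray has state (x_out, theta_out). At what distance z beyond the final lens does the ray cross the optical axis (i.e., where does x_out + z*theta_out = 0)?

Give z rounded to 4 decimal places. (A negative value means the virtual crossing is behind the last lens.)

Initial: x=8.0000 theta=0.0000
After 1 (propagate distance d=24): x=8.0000 theta=0.0000
After 2 (thin lens f=-31): x=8.0000 theta=8/31 (≈0.2581)
After 3 (propagate distance d=9): x=320/31 (≈10.3226) theta=8/31 (≈0.2581)
After 4 (thin lens f=-32): x=320/31 (≈10.3226) theta=18/31 (≈0.5806)
z_focus = -x_out/theta_out = -(320/31)/(18/31) = -160/9 ≈ -17.7778
Rounded to 4 decimal places: z = -17.7778

Answer: -17.7778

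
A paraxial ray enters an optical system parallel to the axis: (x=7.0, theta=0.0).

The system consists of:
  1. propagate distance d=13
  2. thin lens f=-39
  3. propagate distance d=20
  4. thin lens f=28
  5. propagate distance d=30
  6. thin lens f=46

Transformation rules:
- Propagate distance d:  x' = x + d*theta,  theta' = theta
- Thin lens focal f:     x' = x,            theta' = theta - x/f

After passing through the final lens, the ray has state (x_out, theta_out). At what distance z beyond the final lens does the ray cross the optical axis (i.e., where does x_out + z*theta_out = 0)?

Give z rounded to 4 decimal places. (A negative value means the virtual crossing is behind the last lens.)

Answer: 15.4618

Derivation:
Initial: x=7.0000 theta=0.0000
After 1 (propagate distance d=13): x=7.0000 theta=0.0000
After 2 (thin lens f=-39): x=7.0000 theta=7/39 (≈0.1795)
After 3 (propagate distance d=20): x=413/39 (≈10.5897) theta=7/39 (≈0.1795)
After 4 (thin lens f=28): x=413/39 (≈10.5897) theta=-31/156 (≈-0.1987)
After 5 (propagate distance d=30): x=361/78 (≈4.6282) theta=-31/156 (≈-0.1987)
After 6 (thin lens f=46): x=361/78 (≈4.6282) theta=-179/598 (≈-0.2993)
z_focus = -x_out/theta_out = -(361/78)/(-179/598) = 8303/537 ≈ 15.4618
Rounded to 4 decimal places: z = 15.4618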